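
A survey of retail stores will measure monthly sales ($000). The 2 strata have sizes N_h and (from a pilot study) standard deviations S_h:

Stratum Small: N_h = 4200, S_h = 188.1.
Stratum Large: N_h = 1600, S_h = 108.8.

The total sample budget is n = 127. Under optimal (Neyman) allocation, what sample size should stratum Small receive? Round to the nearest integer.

Neyman allocation: n_h = n · N_h S_h / Σ N_i S_i, with n = 127.
  stratum Small: N_h·S_h = 4200·188.1 = 790020.00
  stratum Large: N_h·S_h = 1600·108.8 = 174080.00
Σ N_h S_h = 964100.00
n for stratum Small = 127·790020.00/964100.00 = 104.069 → 104

104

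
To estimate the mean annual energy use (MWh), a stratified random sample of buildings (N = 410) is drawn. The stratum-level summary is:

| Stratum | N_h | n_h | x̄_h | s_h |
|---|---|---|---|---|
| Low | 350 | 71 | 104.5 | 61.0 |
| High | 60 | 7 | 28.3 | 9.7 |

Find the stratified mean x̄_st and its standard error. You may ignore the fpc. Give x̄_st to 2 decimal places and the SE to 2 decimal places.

x̄_st = Σ W_h x̄_h = (350·104.5 + 60·28.3)/410 = 93.34878
V̂(x̄_st) = Σ W_h² s_h²/n_h, with W_h = N_h/N and N = 410:
  stratum Low: (350/410)²·61.0²/71 = 38.1918
  stratum High: (60/410)²·9.7²/7 = 0.287859
V̂(x̄_st) = 38.4796
SE(x̄_st) = √38.4796 = 6.20319

x̄_st ≈ 93.35, SE ≈ 6.20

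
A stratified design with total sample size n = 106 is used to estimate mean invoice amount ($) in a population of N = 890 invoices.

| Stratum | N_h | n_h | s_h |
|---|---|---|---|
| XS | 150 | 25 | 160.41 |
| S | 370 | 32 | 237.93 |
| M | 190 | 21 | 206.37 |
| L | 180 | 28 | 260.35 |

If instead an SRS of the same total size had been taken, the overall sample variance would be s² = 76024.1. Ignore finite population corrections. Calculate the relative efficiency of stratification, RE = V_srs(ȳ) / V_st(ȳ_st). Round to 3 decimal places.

RE ≈ 1.362

V̂(ȳ_st) = Σ W_h² s_h²/n_h, with W_h = N_h/N and N = 890:
  stratum XS: (150/890)²·160.41²/25 = 29.2365
  stratum S: (370/890)²·237.93²/32 = 305.754
  stratum M: (190/890)²·206.37²/21 = 92.4275
  stratum L: (180/890)²·260.35²/28 = 99.0198
V_st = 526.438
V_srs = s²/n = 76024.1/106 = 717.208
Relative efficiency = V_srs / V_st = 717.208/526.438 = 1.3624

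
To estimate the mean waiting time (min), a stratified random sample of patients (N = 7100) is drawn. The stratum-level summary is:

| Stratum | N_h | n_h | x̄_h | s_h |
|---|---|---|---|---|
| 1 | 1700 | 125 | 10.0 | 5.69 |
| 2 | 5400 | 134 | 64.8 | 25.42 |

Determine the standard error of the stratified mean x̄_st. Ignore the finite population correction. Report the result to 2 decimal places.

V̂(x̄_st) = Σ W_h² s_h²/n_h, with W_h = N_h/N and N = 7100:
  stratum 1: (1700/7100)²·5.69²/125 = 0.0148489
  stratum 2: (5400/7100)²·25.42²/134 = 2.78944
V̂(x̄_st) = 2.80429
SE(x̄_st) = √2.80429 = 1.6746

SE(x̄_st) ≈ 1.67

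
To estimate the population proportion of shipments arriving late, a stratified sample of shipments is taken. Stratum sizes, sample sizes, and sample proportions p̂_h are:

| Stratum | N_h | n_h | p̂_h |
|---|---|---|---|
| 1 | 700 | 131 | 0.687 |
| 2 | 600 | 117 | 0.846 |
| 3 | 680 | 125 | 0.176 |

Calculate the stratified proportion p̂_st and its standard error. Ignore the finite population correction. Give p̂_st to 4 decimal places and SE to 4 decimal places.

N = 1980; stratum weights W_h = N_h/N.
p̂_st = Σ W_h p̂_h = (700·0.687 + 600·0.846 + 680·0.176)/1980 = 0.55969
V̂(p̂_st) = Σ W_h² p̂_h(1−p̂_h)/(n_h−1):
  stratum 1: (700/1980)²·0.687·0.313/130 = 0.000206739
  stratum 2: (600/1980)²·0.846·0.154/116 = 0.000103135
  stratum 3: (680/1980)²·0.176·0.824/124 = 0.000137945
V̂(p̂_st) = 0.000447819; SE = √V̂ = 0.0211617

p̂_st ≈ 0.5597, SE ≈ 0.0212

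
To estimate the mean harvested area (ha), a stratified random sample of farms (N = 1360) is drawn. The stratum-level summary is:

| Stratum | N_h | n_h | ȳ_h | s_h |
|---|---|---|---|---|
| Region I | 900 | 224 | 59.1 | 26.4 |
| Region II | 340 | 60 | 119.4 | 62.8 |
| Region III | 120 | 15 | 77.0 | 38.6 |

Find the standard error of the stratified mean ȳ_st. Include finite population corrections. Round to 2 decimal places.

V̂(ȳ_st) = Σ W_h² (1 − n_h/N_h) s_h²/n_h, with W_h = N_h/N and N = 1360:
  stratum Region I: (900/1360)²·(1 − 224/900)·26.4²/224 = 1.02346
  stratum Region II: (340/1360)²·(1 − 60/340)·62.8²/60 = 3.3832
  stratum Region III: (120/1360)²·(1 − 15/120)·38.6²/15 = 0.676669
V̂(ȳ_st) = 5.08333
SE(ȳ_st) = √5.08333 = 2.25462

SE(ȳ_st) ≈ 2.25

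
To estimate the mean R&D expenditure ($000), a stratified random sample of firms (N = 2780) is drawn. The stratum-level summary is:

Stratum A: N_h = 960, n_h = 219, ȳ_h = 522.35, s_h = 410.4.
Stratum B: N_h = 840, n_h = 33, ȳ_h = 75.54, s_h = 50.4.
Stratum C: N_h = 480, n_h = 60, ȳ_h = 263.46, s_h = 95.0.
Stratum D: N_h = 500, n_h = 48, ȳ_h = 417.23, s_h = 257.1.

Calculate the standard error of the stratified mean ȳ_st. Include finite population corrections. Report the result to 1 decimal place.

SE(ȳ_st) ≈ 11.0

V̂(ȳ_st) = Σ W_h² (1 − n_h/N_h) s_h²/n_h, with W_h = N_h/N and N = 2780:
  stratum A: (960/2780)²·(1 − 219/960)·410.4²/219 = 70.7898
  stratum B: (840/2780)²·(1 − 33/840)·50.4²/33 = 6.75166
  stratum C: (480/2780)²·(1 − 60/480)·95.0²/60 = 3.92371
  stratum D: (500/2780)²·(1 − 48/500)·257.1²/48 = 40.27
V̂(ȳ_st) = 121.735
SE(ȳ_st) = √121.735 = 11.0334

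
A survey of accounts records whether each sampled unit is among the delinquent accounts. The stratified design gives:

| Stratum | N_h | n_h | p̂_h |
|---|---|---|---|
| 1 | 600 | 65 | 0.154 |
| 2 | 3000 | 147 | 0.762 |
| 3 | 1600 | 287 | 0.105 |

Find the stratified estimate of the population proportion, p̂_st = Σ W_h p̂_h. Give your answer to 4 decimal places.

p̂_st ≈ 0.4897

N = 5200; stratum weights W_h = N_h/N.
p̂_st = Σ W_h p̂_h = (600·0.154 + 3000·0.762 + 1600·0.105)/5200 = 0.48969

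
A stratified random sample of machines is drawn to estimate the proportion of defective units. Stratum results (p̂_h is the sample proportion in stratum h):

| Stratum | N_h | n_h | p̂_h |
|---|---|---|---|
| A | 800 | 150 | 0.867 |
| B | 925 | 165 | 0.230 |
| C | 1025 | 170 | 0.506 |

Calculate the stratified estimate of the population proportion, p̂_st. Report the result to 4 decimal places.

p̂_st ≈ 0.5182

N = 2750; stratum weights W_h = N_h/N.
p̂_st = Σ W_h p̂_h = (800·0.867 + 925·0.230 + 1025·0.506)/2750 = 0.51818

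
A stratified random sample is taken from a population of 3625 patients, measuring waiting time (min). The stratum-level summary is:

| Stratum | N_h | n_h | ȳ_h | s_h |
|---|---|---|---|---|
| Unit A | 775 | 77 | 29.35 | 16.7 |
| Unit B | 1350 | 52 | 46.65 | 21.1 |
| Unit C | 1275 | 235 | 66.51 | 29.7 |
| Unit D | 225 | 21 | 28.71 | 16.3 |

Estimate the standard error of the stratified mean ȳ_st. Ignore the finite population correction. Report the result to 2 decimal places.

SE(ȳ_st) ≈ 1.37

V̂(ȳ_st) = Σ W_h² s_h²/n_h, with W_h = N_h/N and N = 3625:
  stratum Unit A: (775/3625)²·16.7²/77 = 0.16555
  stratum Unit B: (1350/3625)²·21.1²/52 = 1.18744
  stratum Unit C: (1275/3625)²·29.7²/235 = 0.464354
  stratum Unit D: (225/3625)²·16.3²/21 = 0.0487422
V̂(ȳ_st) = 1.86609
SE(ȳ_st) = √1.86609 = 1.36605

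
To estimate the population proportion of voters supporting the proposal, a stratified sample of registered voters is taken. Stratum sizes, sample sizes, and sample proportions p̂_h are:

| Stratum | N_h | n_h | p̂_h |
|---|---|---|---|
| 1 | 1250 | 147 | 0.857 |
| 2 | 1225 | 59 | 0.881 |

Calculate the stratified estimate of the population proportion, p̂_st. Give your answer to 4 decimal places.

p̂_st ≈ 0.8689

N = 2475; stratum weights W_h = N_h/N.
p̂_st = Σ W_h p̂_h = (1250·0.857 + 1225·0.881)/2475 = 0.86888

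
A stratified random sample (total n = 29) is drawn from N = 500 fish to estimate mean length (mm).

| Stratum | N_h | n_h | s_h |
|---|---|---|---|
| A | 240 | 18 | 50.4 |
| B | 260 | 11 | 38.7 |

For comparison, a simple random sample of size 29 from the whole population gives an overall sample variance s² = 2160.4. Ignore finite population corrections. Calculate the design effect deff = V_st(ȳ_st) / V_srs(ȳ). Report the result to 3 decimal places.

V̂(ȳ_st) = Σ W_h² s_h²/n_h, with W_h = N_h/N and N = 500:
  stratum A: (240/500)²·50.4²/18 = 32.514
  stratum B: (260/500)²·38.7²/11 = 36.8159
V_st = 69.33
V_srs = s²/n = 2160.4/29 = 74.4966
deff = V_st / V_srs = 69.33/74.4966 = 0.9306

deff ≈ 0.931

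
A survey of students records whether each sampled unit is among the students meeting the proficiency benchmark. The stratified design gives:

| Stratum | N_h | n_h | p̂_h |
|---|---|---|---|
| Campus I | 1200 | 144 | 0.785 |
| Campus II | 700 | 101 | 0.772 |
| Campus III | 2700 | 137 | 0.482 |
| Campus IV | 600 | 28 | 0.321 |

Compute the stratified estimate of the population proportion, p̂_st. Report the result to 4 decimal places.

p̂_st ≈ 0.5724

N = 5200; stratum weights W_h = N_h/N.
p̂_st = Σ W_h p̂_h = (1200·0.785 + 700·0.772 + 2700·0.482 + 600·0.321)/5200 = 0.57238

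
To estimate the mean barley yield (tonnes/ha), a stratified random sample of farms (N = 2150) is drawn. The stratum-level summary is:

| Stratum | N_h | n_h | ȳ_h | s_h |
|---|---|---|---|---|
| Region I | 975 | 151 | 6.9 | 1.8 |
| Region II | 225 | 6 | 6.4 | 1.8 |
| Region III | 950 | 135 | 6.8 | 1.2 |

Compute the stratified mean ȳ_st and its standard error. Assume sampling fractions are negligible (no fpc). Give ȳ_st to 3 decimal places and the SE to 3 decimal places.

ȳ_st ≈ 6.803, SE ≈ 0.111

ȳ_st = Σ W_h ȳ_h = (975·6.9 + 225·6.4 + 950·6.8)/2150 = 6.80349
V̂(ȳ_st) = Σ W_h² s_h²/n_h, with W_h = N_h/N and N = 2150:
  stratum Region I: (975/2150)²·1.8²/151 = 0.00441266
  stratum Region II: (225/2150)²·1.8²/6 = 0.00591401
  stratum Region III: (950/2150)²·1.2²/135 = 0.00208257
V̂(ȳ_st) = 0.0124092
SE(ȳ_st) = √0.0124092 = 0.111397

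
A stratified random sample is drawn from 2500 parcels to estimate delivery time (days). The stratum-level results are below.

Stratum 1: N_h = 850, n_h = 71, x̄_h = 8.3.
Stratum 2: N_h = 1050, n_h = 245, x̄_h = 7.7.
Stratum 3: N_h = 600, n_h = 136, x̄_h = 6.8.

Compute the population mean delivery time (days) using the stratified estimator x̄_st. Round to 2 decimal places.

x̄_st ≈ 7.69

N = Σ N_h = 2500. Stratum weights W_h = N_h/N.
x̄_st = (850·8.3 + 1050·7.7 + 600·6.8) / 2500 = 7.6880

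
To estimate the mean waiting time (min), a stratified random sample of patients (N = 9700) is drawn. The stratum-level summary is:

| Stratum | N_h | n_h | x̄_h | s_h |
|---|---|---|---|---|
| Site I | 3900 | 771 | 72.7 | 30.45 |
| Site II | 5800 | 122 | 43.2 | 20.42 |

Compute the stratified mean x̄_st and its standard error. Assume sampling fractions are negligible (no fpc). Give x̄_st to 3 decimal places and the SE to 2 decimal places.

x̄_st = Σ W_h x̄_h = (3900·72.7 + 5800·43.2)/9700 = 55.06082
V̂(x̄_st) = Σ W_h² s_h²/n_h, with W_h = N_h/N and N = 9700:
  stratum Site I: (3900/9700)²·30.45²/771 = 0.194404
  stratum Site II: (5800/9700)²·20.42²/122 = 1.22198
V̂(x̄_st) = 1.41638
SE(x̄_st) = √1.41638 = 1.19012

x̄_st ≈ 55.061, SE ≈ 1.19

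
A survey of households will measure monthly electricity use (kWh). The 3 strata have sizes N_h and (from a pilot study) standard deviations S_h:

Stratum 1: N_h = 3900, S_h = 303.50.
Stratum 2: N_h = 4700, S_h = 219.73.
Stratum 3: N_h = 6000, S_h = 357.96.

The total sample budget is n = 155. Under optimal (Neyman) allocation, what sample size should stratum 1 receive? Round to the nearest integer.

Neyman allocation: n_h = n · N_h S_h / Σ N_i S_i, with n = 155.
  stratum 1: N_h·S_h = 3900·303.50 = 1183650.00
  stratum 2: N_h·S_h = 4700·219.73 = 1032731.00
  stratum 3: N_h·S_h = 6000·357.96 = 2147760.00
Σ N_h S_h = 4364141.00
n for stratum 1 = 155·1183650.00/4364141.00 = 42.039 → 42

42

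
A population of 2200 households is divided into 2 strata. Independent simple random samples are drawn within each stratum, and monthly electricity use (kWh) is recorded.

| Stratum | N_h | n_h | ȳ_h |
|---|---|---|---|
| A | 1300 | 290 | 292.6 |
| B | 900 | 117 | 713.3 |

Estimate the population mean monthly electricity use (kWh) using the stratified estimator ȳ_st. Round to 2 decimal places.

ȳ_st ≈ 464.70

N = Σ N_h = 2200. Stratum weights W_h = N_h/N.
ȳ_st = (1300·292.6 + 900·713.3) / 2200 = 464.7045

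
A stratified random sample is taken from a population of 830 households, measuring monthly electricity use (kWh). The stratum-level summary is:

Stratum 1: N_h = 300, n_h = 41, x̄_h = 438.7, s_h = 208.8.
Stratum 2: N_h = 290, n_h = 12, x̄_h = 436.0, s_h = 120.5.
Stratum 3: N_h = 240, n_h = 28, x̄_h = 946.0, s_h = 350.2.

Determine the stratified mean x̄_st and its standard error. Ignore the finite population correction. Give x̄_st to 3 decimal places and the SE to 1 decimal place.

x̄_st ≈ 584.446, SE ≈ 25.6

x̄_st = Σ W_h x̄_h = (300·438.7 + 290·436.0 + 240·946.0)/830 = 584.44578
V̂(x̄_st) = Σ W_h² s_h²/n_h, with W_h = N_h/N and N = 830:
  stratum 1: (300/830)²·208.8²/41 = 138.92
  stratum 2: (290/830)²·120.5²/12 = 147.718
  stratum 3: (240/830)²·350.2²/28 = 366.219
V̂(x̄_st) = 652.856
SE(x̄_st) = √652.856 = 25.551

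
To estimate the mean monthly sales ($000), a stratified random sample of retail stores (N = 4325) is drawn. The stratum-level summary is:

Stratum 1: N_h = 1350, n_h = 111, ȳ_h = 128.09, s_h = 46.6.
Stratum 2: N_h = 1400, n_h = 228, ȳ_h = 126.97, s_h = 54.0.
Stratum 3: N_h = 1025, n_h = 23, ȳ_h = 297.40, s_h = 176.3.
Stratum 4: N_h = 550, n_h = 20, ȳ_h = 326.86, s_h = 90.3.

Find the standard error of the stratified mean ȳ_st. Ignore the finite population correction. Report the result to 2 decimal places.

V̂(ȳ_st) = Σ W_h² s_h²/n_h, with W_h = N_h/N and N = 4325:
  stratum 1: (1350/4325)²·46.6²/111 = 1.90609
  stratum 2: (1400/4325)²·54.0²/228 = 1.3401
  stratum 3: (1025/4325)²·176.3²/23 = 75.9018
  stratum 4: (550/4325)²·90.3²/20 = 6.59324
V̂(ȳ_st) = 85.7413
SE(ȳ_st) = √85.7413 = 9.25966

SE(ȳ_st) ≈ 9.26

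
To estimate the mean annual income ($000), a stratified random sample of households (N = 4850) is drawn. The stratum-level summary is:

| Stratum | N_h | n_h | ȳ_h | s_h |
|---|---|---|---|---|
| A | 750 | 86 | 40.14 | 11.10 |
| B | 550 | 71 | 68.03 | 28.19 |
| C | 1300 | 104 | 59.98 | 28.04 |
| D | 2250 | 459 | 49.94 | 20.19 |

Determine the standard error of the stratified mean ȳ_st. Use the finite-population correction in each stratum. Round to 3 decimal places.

V̂(ȳ_st) = Σ W_h² (1 − n_h/N_h) s_h²/n_h, with W_h = N_h/N and N = 4850:
  stratum A: (750/4850)²·(1 − 86/750)·11.10²/86 = 0.0303315
  stratum B: (550/4850)²·(1 − 71/550)·28.19²/71 = 0.125356
  stratum C: (1300/4850)²·(1 − 104/1300)·28.04²/104 = 0.499705
  stratum D: (2250/4850)²·(1 − 459/2250)·20.19²/459 = 0.152144
V̂(ȳ_st) = 0.807537
SE(ȳ_st) = √0.807537 = 0.898631

SE(ȳ_st) ≈ 0.899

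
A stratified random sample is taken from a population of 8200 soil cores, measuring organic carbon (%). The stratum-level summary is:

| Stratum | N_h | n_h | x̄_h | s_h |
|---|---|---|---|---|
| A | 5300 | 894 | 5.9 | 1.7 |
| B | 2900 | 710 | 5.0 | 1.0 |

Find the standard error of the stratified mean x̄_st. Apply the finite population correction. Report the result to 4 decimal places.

SE(x̄_st) ≈ 0.0354

V̂(x̄_st) = Σ W_h² (1 − n_h/N_h) s_h²/n_h, with W_h = N_h/N and N = 8200:
  stratum A: (5300/8200)²·(1 − 894/5300)·1.7²/894 = 0.00112267
  stratum B: (2900/8200)²·(1 − 710/2900)·1.0²/710 = 0.000133032
V̂(x̄_st) = 0.0012557
SE(x̄_st) = √0.0012557 = 0.0354359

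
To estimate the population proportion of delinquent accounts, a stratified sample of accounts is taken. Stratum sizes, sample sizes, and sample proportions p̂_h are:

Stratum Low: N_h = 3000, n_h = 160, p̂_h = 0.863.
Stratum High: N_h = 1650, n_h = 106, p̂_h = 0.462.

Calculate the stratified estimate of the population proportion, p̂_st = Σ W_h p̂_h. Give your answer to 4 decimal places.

p̂_st ≈ 0.7207

N = 4650; stratum weights W_h = N_h/N.
p̂_st = Σ W_h p̂_h = (3000·0.863 + 1650·0.462)/4650 = 0.72071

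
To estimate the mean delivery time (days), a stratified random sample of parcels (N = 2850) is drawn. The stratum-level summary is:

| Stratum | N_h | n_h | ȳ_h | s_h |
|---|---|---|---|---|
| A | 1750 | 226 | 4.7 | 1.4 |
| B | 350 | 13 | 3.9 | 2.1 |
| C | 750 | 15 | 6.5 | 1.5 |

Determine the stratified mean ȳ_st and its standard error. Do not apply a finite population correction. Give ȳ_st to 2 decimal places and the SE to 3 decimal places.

ȳ_st ≈ 5.08, SE ≈ 0.137

ȳ_st = Σ W_h ȳ_h = (1750·4.7 + 350·3.9 + 750·6.5)/2850 = 5.07544
V̂(ȳ_st) = Σ W_h² s_h²/n_h, with W_h = N_h/N and N = 2850:
  stratum A: (1750/2850)²·1.4²/226 = 0.0032699
  stratum B: (350/2850)²·2.1²/13 = 0.00511613
  stratum C: (750/2850)²·1.5²/15 = 0.0103878
V̂(ȳ_st) = 0.0187738
SE(ȳ_st) = √0.0187738 = 0.137018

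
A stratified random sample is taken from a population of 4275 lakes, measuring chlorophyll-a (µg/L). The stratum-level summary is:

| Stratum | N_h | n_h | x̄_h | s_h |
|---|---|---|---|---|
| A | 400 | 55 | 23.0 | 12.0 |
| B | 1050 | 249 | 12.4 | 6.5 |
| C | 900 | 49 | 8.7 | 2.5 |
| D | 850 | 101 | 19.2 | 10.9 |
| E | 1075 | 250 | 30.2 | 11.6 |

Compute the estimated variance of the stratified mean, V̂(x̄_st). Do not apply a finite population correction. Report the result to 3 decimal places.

V̂(x̄_st) = Σ W_h² s_h²/n_h, with W_h = N_h/N and N = 4275:
  stratum A: (400/4275)²·12.0²/55 = 0.0229217
  stratum B: (1050/4275)²·6.5²/249 = 0.0102361
  stratum C: (900/4275)²·2.5²/49 = 0.00565323
  stratum D: (850/4275)²·10.9²/101 = 0.0465047
  stratum E: (1075/4275)²·11.6²/250 = 0.0340346
V̂(x̄_st) = 0.11935

V̂(x̄_st) ≈ 0.119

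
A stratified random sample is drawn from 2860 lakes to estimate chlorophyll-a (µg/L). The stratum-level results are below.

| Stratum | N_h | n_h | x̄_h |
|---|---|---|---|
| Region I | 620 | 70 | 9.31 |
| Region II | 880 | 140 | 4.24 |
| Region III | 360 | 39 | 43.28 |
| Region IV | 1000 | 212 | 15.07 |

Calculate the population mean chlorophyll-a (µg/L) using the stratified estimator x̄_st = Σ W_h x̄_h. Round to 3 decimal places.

N = Σ N_h = 2860. Stratum weights W_h = N_h/N.
x̄_st = (620·9.31 + 880·4.24 + 360·43.28 + 1000·15.07) / 2860 = 14.03993

x̄_st ≈ 14.040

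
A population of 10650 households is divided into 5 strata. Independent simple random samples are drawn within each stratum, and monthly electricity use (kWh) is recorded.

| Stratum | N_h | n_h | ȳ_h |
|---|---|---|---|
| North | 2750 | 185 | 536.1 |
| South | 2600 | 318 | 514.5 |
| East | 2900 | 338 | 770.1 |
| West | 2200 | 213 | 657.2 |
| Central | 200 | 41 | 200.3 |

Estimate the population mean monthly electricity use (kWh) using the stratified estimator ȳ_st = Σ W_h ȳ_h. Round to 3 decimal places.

N = Σ N_h = 10650. Stratum weights W_h = N_h/N.
ȳ_st = (2750·536.1 + 2600·514.5 + 2900·770.1 + 2200·657.2 + 200·200.3) / 10650 = 613.25493

ȳ_st ≈ 613.255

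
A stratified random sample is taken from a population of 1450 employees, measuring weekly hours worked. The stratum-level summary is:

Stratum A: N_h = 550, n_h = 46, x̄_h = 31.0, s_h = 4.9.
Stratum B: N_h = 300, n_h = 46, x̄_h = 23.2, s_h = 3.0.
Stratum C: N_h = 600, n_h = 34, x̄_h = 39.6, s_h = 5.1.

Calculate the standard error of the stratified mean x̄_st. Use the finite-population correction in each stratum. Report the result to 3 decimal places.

SE(x̄_st) ≈ 0.447

V̂(x̄_st) = Σ W_h² (1 − n_h/N_h) s_h²/n_h, with W_h = N_h/N and N = 1450:
  stratum A: (550/1450)²·(1 − 46/550)·4.9²/46 = 0.0688163
  stratum B: (300/1450)²·(1 − 46/300)·3.0²/46 = 0.00709094
  stratum C: (600/1450)²·(1 − 34/600)·5.1²/34 = 0.123564
V̂(x̄_st) = 0.199472
SE(x̄_st) = √0.199472 = 0.446622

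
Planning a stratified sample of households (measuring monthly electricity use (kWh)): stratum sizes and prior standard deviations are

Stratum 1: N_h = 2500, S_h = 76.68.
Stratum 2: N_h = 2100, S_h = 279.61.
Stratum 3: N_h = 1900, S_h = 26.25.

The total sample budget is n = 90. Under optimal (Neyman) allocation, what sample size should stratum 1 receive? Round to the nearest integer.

Neyman allocation: n_h = n · N_h S_h / Σ N_i S_i, with n = 90.
  stratum 1: N_h·S_h = 2500·76.68 = 191700.00
  stratum 2: N_h·S_h = 2100·279.61 = 587181.00
  stratum 3: N_h·S_h = 1900·26.25 = 49875.00
Σ N_h S_h = 828756.00
n for stratum 1 = 90·191700.00/828756.00 = 20.818 → 21

21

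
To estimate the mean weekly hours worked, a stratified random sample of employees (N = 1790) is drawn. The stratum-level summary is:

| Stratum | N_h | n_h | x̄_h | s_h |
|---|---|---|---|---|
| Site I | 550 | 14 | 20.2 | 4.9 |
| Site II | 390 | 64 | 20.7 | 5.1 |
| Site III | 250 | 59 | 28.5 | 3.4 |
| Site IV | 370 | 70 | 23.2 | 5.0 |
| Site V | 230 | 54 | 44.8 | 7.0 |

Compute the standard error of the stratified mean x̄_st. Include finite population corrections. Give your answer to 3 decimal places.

SE(x̄_st) ≈ 0.448

V̂(x̄_st) = Σ W_h² (1 − n_h/N_h) s_h²/n_h, with W_h = N_h/N and N = 1790:
  stratum Site I: (550/1790)²·(1 − 14/550)·4.9²/14 = 0.157792
  stratum Site II: (390/1790)²·(1 − 64/390)·5.1²/64 = 0.0161264
  stratum Site III: (250/1790)²·(1 − 59/250)·3.4²/59 = 0.00291993
  stratum Site IV: (370/1790)²·(1 − 70/370)·5.0²/70 = 0.0123725
  stratum Site V: (230/1790)²·(1 − 54/230)·7.0²/54 = 0.011464
V̂(x̄_st) = 0.200675
SE(x̄_st) = √0.200675 = 0.447968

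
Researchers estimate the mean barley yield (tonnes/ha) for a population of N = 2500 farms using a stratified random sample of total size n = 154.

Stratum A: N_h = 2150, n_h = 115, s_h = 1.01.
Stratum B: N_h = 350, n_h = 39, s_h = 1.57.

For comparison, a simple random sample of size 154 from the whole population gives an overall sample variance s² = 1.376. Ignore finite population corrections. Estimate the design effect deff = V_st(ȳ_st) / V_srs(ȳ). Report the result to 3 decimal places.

V̂(ȳ_st) = Σ W_h² s_h²/n_h, with W_h = N_h/N and N = 2500:
  stratum A: (2150/2500)²·1.01²/115 = 0.00656057
  stratum B: (350/2500)²·1.57²/39 = 0.00123877
V_st = 0.00779934
V_srs = s²/n = 1.376/154 = 0.00893506
deff = V_st / V_srs = 0.00779934/0.00893506 = 0.8729

deff ≈ 0.873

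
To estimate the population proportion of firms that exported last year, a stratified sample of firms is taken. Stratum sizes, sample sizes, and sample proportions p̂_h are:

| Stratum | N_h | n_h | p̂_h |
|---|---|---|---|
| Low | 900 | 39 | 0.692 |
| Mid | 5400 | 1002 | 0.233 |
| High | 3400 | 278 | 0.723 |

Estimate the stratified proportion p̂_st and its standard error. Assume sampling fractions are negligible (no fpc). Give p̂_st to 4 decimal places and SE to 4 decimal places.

p̂_st ≈ 0.4473, SE ≈ 0.0139

N = 9700; stratum weights W_h = N_h/N.
p̂_st = Σ W_h p̂_h = (900·0.692 + 5400·0.233 + 3400·0.723)/9700 = 0.44734
V̂(p̂_st) = Σ W_h² p̂_h(1−p̂_h)/(n_h−1):
  stratum Low: (900/9700)²·0.692·0.308/38 = 4.82853e-05
  stratum Mid: (5400/9700)²·0.233·0.767/1001 = 5.53301e-05
  stratum High: (3400/9700)²·0.723·0.277/277 = 8.88286e-05
V̂(p̂_st) = 0.000192444; SE = √V̂ = 0.0138724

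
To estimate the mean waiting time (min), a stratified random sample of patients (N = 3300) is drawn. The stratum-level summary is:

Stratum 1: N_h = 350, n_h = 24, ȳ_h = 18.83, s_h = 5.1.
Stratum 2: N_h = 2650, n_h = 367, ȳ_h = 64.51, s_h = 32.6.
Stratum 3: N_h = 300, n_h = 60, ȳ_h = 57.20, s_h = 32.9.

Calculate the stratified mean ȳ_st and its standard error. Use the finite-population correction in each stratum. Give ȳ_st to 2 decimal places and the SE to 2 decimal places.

ȳ_st ≈ 59.00, SE ≈ 1.32

ȳ_st = Σ W_h ȳ_h = (350·18.83 + 2650·64.51 + 300·57.20)/3300 = 59.00061
V̂(ȳ_st) = Σ W_h² (1 − n_h/N_h) s_h²/n_h, with W_h = N_h/N and N = 3300:
  stratum 1: (350/3300)²·(1 − 24/350)·5.1²/24 = 0.011355
  stratum 2: (2650/3300)²·(1 − 367/2650)·32.6²/367 = 1.60877
  stratum 3: (300/3300)²·(1 − 60/300)·32.9²/60 = 0.119274
V̂(ȳ_st) = 1.7394
SE(ȳ_st) = √1.7394 = 1.31886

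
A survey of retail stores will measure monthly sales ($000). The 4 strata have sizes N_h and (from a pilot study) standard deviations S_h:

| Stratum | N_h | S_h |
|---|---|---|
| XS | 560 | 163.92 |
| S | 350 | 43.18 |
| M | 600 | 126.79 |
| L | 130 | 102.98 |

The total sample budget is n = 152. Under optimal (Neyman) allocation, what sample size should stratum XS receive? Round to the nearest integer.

Neyman allocation: n_h = n · N_h S_h / Σ N_i S_i, with n = 152.
  stratum XS: N_h·S_h = 560·163.92 = 91795.20
  stratum S: N_h·S_h = 350·43.18 = 15113.00
  stratum M: N_h·S_h = 600·126.79 = 76074.00
  stratum L: N_h·S_h = 130·102.98 = 13387.40
Σ N_h S_h = 196369.60
n for stratum XS = 152·91795.20/196369.60 = 71.054 → 71

71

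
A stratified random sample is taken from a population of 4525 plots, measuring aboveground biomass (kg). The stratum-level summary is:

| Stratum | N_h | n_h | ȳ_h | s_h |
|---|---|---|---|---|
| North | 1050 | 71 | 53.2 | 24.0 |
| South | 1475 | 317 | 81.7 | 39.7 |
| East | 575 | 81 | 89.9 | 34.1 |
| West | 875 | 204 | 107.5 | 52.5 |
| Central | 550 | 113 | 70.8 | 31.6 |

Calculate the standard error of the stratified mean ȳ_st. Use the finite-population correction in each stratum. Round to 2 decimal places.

SE(ȳ_st) ≈ 1.23

V̂(ȳ_st) = Σ W_h² (1 − n_h/N_h) s_h²/n_h, with W_h = N_h/N and N = 4525:
  stratum North: (1050/4525)²·(1 − 71/1050)·24.0²/71 = 0.407286
  stratum South: (1475/4525)²·(1 − 317/1475)·39.7²/317 = 0.414749
  stratum East: (575/4525)²·(1 − 81/575)·34.1²/81 = 0.19915
  stratum West: (875/4525)²·(1 − 204/875)·52.5²/204 = 0.38742
  stratum Central: (550/4525)²·(1 − 113/550)·31.6²/113 = 0.10373
V̂(ȳ_st) = 1.51233
SE(ȳ_st) = √1.51233 = 1.22977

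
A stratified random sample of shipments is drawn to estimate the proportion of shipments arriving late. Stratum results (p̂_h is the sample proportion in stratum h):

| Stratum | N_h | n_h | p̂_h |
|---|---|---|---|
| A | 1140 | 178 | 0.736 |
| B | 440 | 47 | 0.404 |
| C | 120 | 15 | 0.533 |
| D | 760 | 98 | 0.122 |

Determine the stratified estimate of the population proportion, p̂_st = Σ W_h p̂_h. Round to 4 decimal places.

p̂_st ≈ 0.4770

N = 2460; stratum weights W_h = N_h/N.
p̂_st = Σ W_h p̂_h = (1140·0.736 + 440·0.404 + 120·0.533 + 760·0.122)/2460 = 0.47702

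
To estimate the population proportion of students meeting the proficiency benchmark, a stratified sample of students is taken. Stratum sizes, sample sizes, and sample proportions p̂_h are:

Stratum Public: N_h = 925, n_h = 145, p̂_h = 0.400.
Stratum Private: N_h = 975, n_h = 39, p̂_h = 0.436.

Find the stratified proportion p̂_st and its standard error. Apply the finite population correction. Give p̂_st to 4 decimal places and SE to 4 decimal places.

p̂_st ≈ 0.4185, SE ≈ 0.0444

N = 1900; stratum weights W_h = N_h/N.
p̂_st = Σ W_h p̂_h = (925·0.400 + 975·0.436)/1900 = 0.41847
V̂(p̂_st) = Σ W_h² (1 − n_h/N_h) p̂_h(1−p̂_h)/(n_h−1):
  stratum Public: (925/1900)²·(1 − 145/925)·0.400·0.600/144 = 0.000333102
  stratum Private: (975/1900)²·(1 − 39/975)·0.436·0.564/38 = 0.00163589
V̂(p̂_st) = 0.001969; SE = √V̂ = 0.0443734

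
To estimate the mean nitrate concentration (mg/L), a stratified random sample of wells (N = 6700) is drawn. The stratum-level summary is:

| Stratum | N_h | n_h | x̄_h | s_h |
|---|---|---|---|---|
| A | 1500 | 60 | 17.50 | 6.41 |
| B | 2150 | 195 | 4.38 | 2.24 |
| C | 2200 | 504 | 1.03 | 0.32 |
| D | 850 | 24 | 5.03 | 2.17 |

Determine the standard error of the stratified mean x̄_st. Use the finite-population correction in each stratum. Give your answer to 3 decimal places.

V̂(x̄_st) = Σ W_h² (1 − n_h/N_h) s_h²/n_h, with W_h = N_h/N and N = 6700:
  stratum A: (1500/6700)²·(1 − 60/1500)·6.41²/60 = 0.032951
  stratum B: (2150/6700)²·(1 − 195/2150)·2.24²/195 = 0.00240933
  stratum C: (2200/6700)²·(1 − 504/2200)·0.32²/504 = 1.68876e-05
  stratum D: (850/6700)²·(1 − 24/850)·2.17²/24 = 0.00306872
V̂(x̄_st) = 0.038446
SE(x̄_st) = √0.038446 = 0.196076

SE(x̄_st) ≈ 0.196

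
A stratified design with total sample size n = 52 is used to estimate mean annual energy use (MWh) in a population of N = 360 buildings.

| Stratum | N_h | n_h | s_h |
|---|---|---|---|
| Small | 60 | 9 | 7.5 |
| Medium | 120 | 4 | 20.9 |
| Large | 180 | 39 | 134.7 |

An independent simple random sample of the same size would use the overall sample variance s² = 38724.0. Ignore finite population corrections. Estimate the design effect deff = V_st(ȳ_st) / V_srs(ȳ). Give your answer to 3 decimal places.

V̂(ȳ_st) = Σ W_h² s_h²/n_h, with W_h = N_h/N and N = 360:
  stratum Small: (60/360)²·7.5²/9 = 0.173611
  stratum Medium: (120/360)²·20.9²/4 = 12.1336
  stratum Large: (180/360)²·134.7²/39 = 116.308
V_st = 128.615
V_srs = s²/n = 38724.0/52 = 744.692
deff = V_st / V_srs = 128.615/744.692 = 0.1727

deff ≈ 0.173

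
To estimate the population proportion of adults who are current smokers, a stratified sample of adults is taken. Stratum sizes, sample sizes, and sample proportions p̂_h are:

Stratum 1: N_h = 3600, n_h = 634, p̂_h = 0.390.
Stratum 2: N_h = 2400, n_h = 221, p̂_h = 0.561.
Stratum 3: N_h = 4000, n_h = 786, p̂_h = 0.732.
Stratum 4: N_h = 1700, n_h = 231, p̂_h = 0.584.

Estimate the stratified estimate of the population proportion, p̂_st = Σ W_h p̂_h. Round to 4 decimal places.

N = 11700; stratum weights W_h = N_h/N.
p̂_st = Σ W_h p̂_h = (3600·0.390 + 2400·0.561 + 4000·0.732 + 1700·0.584)/11700 = 0.57019

p̂_st ≈ 0.5702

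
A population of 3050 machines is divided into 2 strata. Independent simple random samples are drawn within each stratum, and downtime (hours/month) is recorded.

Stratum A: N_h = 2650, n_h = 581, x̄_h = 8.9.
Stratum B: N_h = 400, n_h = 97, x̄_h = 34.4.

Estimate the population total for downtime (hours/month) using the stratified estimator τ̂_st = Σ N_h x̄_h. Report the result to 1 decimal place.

τ̂_st = Σ N_h x̄_h = 2650·8.9 + 400·34.4 = 37345.0

τ̂_st ≈ 37345.0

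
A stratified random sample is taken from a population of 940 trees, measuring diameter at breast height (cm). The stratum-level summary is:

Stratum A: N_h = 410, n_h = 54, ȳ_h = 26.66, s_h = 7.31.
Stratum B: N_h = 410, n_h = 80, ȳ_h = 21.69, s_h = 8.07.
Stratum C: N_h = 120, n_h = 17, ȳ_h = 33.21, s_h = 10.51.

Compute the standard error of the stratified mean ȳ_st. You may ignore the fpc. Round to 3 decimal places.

V̂(ȳ_st) = Σ W_h² s_h²/n_h, with W_h = N_h/N and N = 940:
  stratum A: (410/940)²·7.31²/54 = 0.188258
  stratum B: (410/940)²·8.07²/80 = 0.154871
  stratum C: (120/940)²·10.51²/17 = 0.105892
V̂(ȳ_st) = 0.44902
SE(ȳ_st) = √0.44902 = 0.67009

SE(ȳ_st) ≈ 0.670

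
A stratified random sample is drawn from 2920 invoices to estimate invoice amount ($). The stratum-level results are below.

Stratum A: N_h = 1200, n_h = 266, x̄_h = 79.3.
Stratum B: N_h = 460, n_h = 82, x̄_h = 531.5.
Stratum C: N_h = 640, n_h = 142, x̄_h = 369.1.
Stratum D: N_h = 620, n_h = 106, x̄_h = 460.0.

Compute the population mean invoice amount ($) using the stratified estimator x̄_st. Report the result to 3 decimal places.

N = Σ N_h = 2920. Stratum weights W_h = N_h/N.
x̄_st = (1200·79.3 + 460·531.5 + 640·369.1 + 620·460.0) / 2920 = 294.88836

x̄_st ≈ 294.888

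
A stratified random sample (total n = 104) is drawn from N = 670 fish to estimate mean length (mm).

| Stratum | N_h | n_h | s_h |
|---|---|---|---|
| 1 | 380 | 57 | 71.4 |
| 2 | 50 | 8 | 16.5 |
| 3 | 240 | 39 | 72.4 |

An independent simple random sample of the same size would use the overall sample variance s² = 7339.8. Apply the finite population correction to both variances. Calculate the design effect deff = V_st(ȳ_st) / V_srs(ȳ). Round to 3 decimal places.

deff ≈ 0.655

V̂(ȳ_st) = Σ W_h² (1 − n_h/N_h) s_h²/n_h, with W_h = N_h/N and N = 670:
  stratum 1: (380/670)²·(1 − 57/380)·71.4²/57 = 24.4545
  stratum 2: (50/670)²·(1 − 8/50)·16.5²/8 = 0.159202
  stratum 3: (240/670)²·(1 − 39/240)·72.4²/39 = 14.4434
V_st = 39.0571
V_srs = (1 − 104/670)·7339.8/104 = 59.6201
deff = V_st / V_srs = 39.0571/59.6201 = 0.6551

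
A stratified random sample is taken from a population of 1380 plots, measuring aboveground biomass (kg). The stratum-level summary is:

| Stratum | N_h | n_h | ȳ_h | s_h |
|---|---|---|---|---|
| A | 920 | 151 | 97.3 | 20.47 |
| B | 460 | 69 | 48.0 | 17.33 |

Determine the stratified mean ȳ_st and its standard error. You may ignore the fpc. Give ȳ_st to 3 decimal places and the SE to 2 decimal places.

ȳ_st ≈ 80.867, SE ≈ 1.31

ȳ_st = Σ W_h ȳ_h = (920·97.3 + 460·48.0)/1380 = 80.86667
V̂(ȳ_st) = Σ W_h² s_h²/n_h, with W_h = N_h/N and N = 1380:
  stratum A: (920/1380)²·20.47²/151 = 1.23332
  stratum B: (460/1380)²·17.33²/69 = 0.483621
V̂(ȳ_st) = 1.71694
SE(ȳ_st) = √1.71694 = 1.31032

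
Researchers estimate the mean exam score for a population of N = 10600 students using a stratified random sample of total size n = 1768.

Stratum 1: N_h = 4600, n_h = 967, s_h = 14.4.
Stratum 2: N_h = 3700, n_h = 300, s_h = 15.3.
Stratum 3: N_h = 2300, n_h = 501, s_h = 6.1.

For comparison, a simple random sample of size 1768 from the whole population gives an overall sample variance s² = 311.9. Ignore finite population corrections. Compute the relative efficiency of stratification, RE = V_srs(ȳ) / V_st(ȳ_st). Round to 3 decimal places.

RE ≈ 1.270

V̂(ȳ_st) = Σ W_h² s_h²/n_h, with W_h = N_h/N and N = 10600:
  stratum 1: (4600/10600)²·14.4²/967 = 0.0403834
  stratum 2: (3700/10600)²·15.3²/300 = 0.0950722
  stratum 3: (2300/10600)²·6.1²/501 = 0.00349676
V_st = 0.138952
V_srs = s²/n = 311.9/1768 = 0.176414
Relative efficiency = V_srs / V_st = 0.176414/0.138952 = 1.2696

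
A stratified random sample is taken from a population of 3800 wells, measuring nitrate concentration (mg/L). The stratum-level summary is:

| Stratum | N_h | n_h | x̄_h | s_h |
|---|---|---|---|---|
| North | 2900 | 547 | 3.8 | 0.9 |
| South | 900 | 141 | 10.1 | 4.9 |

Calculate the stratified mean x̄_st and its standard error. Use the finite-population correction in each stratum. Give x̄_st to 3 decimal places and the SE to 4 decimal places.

x̄_st = Σ W_h x̄_h = (2900·3.8 + 900·10.1)/3800 = 5.29211
V̂(x̄_st) = Σ W_h² (1 − n_h/N_h) s_h²/n_h, with W_h = N_h/N and N = 3800:
  stratum North: (2900/3800)²·(1 − 547/2900)·0.9²/547 = 0.000699762
  stratum South: (900/3800)²·(1 − 141/900)·4.9²/141 = 0.00805546
V̂(x̄_st) = 0.00875522
SE(x̄_st) = √0.00875522 = 0.0935693

x̄_st ≈ 5.292, SE ≈ 0.0936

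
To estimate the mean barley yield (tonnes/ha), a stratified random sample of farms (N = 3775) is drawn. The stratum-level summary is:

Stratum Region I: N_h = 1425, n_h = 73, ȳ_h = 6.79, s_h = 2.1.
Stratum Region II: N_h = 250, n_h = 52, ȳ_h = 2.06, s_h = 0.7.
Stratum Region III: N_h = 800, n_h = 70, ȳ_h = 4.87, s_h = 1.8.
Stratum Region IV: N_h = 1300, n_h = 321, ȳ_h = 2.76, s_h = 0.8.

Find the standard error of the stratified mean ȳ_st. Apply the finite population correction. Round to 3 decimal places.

V̂(ȳ_st) = Σ W_h² (1 − n_h/N_h) s_h²/n_h, with W_h = N_h/N and N = 3775:
  stratum Region I: (1425/3775)²·(1 − 73/1425)·2.1²/73 = 0.0081672
  stratum Region II: (250/3775)²·(1 − 52/250)·0.7²/52 = 3.27314e-05
  stratum Region III: (800/3775)²·(1 − 70/800)·1.8²/70 = 0.00189682
  stratum Region IV: (1300/3775)²·(1 − 321/1300)·0.8²/321 = 0.00017806
V̂(ȳ_st) = 0.0102748
SE(ȳ_st) = √0.0102748 = 0.101365

SE(ȳ_st) ≈ 0.101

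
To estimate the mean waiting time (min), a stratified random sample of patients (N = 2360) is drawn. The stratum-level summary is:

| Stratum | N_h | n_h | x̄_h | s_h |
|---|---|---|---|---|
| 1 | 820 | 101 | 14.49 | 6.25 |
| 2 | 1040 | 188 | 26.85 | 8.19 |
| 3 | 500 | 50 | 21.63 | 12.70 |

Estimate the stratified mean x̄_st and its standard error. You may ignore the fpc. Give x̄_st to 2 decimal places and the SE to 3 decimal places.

x̄_st ≈ 21.45, SE ≈ 0.511

x̄_st = Σ W_h x̄_h = (820·14.49 + 1040·26.85 + 500·21.63)/2360 = 21.44949
V̂(x̄_st) = Σ W_h² s_h²/n_h, with W_h = N_h/N and N = 2360:
  stratum 1: (820/2360)²·6.25²/101 = 0.046692
  stratum 2: (1040/2360)²·8.19²/188 = 0.0692871
  stratum 3: (500/2360)²·12.70²/50 = 0.144795
V̂(x̄_st) = 0.260774
SE(x̄_st) = √0.260774 = 0.51066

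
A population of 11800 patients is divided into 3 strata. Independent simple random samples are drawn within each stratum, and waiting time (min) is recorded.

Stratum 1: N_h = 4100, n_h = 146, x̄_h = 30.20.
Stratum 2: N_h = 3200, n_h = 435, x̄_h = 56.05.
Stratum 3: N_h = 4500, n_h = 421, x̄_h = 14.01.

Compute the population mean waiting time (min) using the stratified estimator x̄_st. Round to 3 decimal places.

N = Σ N_h = 11800. Stratum weights W_h = N_h/N.
x̄_st = (4100·30.20 + 3200·56.05 + 4500·14.01) / 11800 = 31.03602

x̄_st ≈ 31.036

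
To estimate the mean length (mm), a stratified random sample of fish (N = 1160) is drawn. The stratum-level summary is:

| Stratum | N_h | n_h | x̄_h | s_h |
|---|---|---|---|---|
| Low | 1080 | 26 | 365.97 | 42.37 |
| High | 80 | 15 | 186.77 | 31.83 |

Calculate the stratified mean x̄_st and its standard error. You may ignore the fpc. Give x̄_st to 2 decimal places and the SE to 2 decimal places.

x̄_st ≈ 353.61, SE ≈ 7.76

x̄_st = Σ W_h x̄_h = (1080·365.97 + 80·186.77)/1160 = 353.61138
V̂(x̄_st) = Σ W_h² s_h²/n_h, with W_h = N_h/N and N = 1160:
  stratum Low: (1080/1160)²·42.37²/26 = 59.8515
  stratum High: (80/1160)²·31.83²/15 = 0.321252
V̂(x̄_st) = 60.1728
SE(x̄_st) = √60.1728 = 7.75711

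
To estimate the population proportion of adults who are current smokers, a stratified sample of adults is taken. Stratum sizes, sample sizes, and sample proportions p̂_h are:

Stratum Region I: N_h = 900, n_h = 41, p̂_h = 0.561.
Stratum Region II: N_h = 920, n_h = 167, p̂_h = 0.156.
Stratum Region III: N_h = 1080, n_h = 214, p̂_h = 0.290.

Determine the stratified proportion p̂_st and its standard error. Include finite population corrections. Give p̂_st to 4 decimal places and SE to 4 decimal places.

p̂_st ≈ 0.3316, SE ≈ 0.0272

N = 2900; stratum weights W_h = N_h/N.
p̂_st = Σ W_h p̂_h = (900·0.561 + 920·0.156 + 1080·0.290)/2900 = 0.33159
V̂(p̂_st) = Σ W_h² (1 − n_h/N_h) p̂_h(1−p̂_h)/(n_h−1):
  stratum Region I: (900/2900)²·(1 − 41/900)·0.561·0.439/40 = 0.000565988
  stratum Region II: (920/2900)²·(1 − 167/920)·0.156·0.844/166 = 6.5335e-05
  stratum Region III: (1080/2900)²·(1 − 214/1080)·0.290·0.710/213 = 0.000107503
V̂(p̂_st) = 0.000738826; SE = √V̂ = 0.0271814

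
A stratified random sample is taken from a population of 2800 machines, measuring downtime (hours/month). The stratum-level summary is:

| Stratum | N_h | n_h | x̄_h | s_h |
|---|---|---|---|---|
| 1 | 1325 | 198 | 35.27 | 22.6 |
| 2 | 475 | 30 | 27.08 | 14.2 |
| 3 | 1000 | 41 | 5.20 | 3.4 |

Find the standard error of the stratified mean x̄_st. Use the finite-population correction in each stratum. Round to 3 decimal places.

SE(x̄_st) ≈ 0.841

V̂(x̄_st) = Σ W_h² (1 − n_h/N_h) s_h²/n_h, with W_h = N_h/N and N = 2800:
  stratum 1: (1325/2800)²·(1 − 198/1325)·22.6²/198 = 0.491332
  stratum 2: (475/2800)²·(1 − 30/475)·14.2²/30 = 0.181215
  stratum 3: (1000/2800)²·(1 − 41/1000)·3.4²/41 = 0.0344887
V̂(x̄_st) = 0.707036
SE(x̄_st) = √0.707036 = 0.840854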